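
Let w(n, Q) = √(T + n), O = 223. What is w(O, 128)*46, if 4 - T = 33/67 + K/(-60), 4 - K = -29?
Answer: 23*√101926095/335 ≈ 693.15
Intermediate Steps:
K = 33 (K = 4 - 1*(-29) = 4 + 29 = 33)
T = 5437/1340 (T = 4 - (33/67 + 33/(-60)) = 4 - (33*(1/67) + 33*(-1/60)) = 4 - (33/67 - 11/20) = 4 - 1*(-77/1340) = 4 + 77/1340 = 5437/1340 ≈ 4.0575)
w(n, Q) = √(5437/1340 + n)
w(O, 128)*46 = (√(1821395 + 448900*223)/670)*46 = (√(1821395 + 100104700)/670)*46 = (√101926095/670)*46 = 23*√101926095/335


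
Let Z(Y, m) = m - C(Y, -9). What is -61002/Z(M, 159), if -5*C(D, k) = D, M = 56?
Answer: -305010/851 ≈ -358.41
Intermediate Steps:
C(D, k) = -D/5
Z(Y, m) = m + Y/5 (Z(Y, m) = m - (-1)*Y/5 = m + Y/5)
-61002/Z(M, 159) = -61002/(159 + (⅕)*56) = -61002/(159 + 56/5) = -61002/851/5 = -61002*5/851 = -305010/851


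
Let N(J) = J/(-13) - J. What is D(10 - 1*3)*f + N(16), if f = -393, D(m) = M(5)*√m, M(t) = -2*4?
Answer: -224/13 + 3144*√7 ≈ 8301.0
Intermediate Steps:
M(t) = -8
N(J) = -14*J/13 (N(J) = J*(-1/13) - J = -J/13 - J = -14*J/13)
D(m) = -8*√m
D(10 - 1*3)*f + N(16) = -8*√(10 - 1*3)*(-393) - 14/13*16 = -8*√(10 - 3)*(-393) - 224/13 = -8*√7*(-393) - 224/13 = 3144*√7 - 224/13 = -224/13 + 3144*√7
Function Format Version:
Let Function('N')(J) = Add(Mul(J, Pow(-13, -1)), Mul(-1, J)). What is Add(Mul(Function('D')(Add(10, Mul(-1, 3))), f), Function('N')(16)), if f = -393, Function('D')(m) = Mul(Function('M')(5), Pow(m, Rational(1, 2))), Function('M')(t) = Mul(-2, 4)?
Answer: Add(Rational(-224, 13), Mul(3144, Pow(7, Rational(1, 2)))) ≈ 8301.0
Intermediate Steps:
Function('M')(t) = -8
Function('N')(J) = Mul(Rational(-14, 13), J) (Function('N')(J) = Add(Mul(J, Rational(-1, 13)), Mul(-1, J)) = Add(Mul(Rational(-1, 13), J), Mul(-1, J)) = Mul(Rational(-14, 13), J))
Function('D')(m) = Mul(-8, Pow(m, Rational(1, 2)))
Add(Mul(Function('D')(Add(10, Mul(-1, 3))), f), Function('N')(16)) = Add(Mul(Mul(-8, Pow(Add(10, Mul(-1, 3)), Rational(1, 2))), -393), Mul(Rational(-14, 13), 16)) = Add(Mul(Mul(-8, Pow(Add(10, -3), Rational(1, 2))), -393), Rational(-224, 13)) = Add(Mul(Mul(-8, Pow(7, Rational(1, 2))), -393), Rational(-224, 13)) = Add(Mul(3144, Pow(7, Rational(1, 2))), Rational(-224, 13)) = Add(Rational(-224, 13), Mul(3144, Pow(7, Rational(1, 2))))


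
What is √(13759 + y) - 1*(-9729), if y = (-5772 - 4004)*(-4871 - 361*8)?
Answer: 9729 + 3*√8429527 ≈ 18439.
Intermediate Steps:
y = 75851984 (y = -9776*(-4871 - 2888) = -9776*(-7759) = 75851984)
√(13759 + y) - 1*(-9729) = √(13759 + 75851984) - 1*(-9729) = √75865743 + 9729 = 3*√8429527 + 9729 = 9729 + 3*√8429527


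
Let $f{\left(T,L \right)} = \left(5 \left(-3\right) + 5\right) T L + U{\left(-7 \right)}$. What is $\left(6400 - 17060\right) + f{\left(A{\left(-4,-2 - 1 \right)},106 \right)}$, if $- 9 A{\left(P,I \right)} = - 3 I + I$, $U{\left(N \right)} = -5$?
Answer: $- \frac{29875}{3} \approx -9958.3$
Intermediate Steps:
$A{\left(P,I \right)} = \frac{2 I}{9}$ ($A{\left(P,I \right)} = - \frac{- 3 I + I}{9} = - \frac{\left(-2\right) I}{9} = \frac{2 I}{9}$)
$f{\left(T,L \right)} = -5 - 10 L T$ ($f{\left(T,L \right)} = \left(5 \left(-3\right) + 5\right) T L - 5 = \left(-15 + 5\right) T L - 5 = - 10 T L - 5 = - 10 L T - 5 = -5 - 10 L T$)
$\left(6400 - 17060\right) + f{\left(A{\left(-4,-2 - 1 \right)},106 \right)} = \left(6400 - 17060\right) - \left(5 + 1060 \frac{2 \left(-2 - 1\right)}{9}\right) = -10660 - \left(5 + 1060 \cdot \frac{2}{9} \left(-3\right)\right) = -10660 - \left(5 + 1060 \left(- \frac{2}{3}\right)\right) = -10660 + \left(-5 + \frac{2120}{3}\right) = -10660 + \frac{2105}{3} = - \frac{29875}{3}$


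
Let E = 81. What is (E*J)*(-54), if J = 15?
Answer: -65610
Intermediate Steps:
(E*J)*(-54) = (81*15)*(-54) = 1215*(-54) = -65610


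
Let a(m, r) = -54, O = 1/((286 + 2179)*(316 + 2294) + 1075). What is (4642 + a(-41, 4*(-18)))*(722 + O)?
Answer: 21315258217188/6434725 ≈ 3.3125e+6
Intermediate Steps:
O = 1/6434725 (O = 1/(2465*2610 + 1075) = 1/(6433650 + 1075) = 1/6434725 ≈ 1.5541e-7)
(4642 + a(-41, 4*(-18)))*(722 + O) = (4642 - 54)*(722 + 1/6434725) = 4588*(4645871451/6434725) = 21315258217188/6434725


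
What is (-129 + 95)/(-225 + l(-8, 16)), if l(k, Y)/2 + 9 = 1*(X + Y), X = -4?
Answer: 34/219 ≈ 0.15525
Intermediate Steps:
l(k, Y) = -26 + 2*Y (l(k, Y) = -18 + 2*(1*(-4 + Y)) = -18 + 2*(-4 + Y) = -18 + (-8 + 2*Y) = -26 + 2*Y)
(-129 + 95)/(-225 + l(-8, 16)) = (-129 + 95)/(-225 + (-26 + 2*16)) = -34/(-225 + (-26 + 32)) = -34/(-225 + 6) = -34/(-219) = -34*(-1/219) = 34/219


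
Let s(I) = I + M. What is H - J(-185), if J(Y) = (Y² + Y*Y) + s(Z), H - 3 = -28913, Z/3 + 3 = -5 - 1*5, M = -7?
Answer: -97314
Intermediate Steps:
Z = -39 (Z = -9 + 3*(-5 - 1*5) = -9 + 3*(-5 - 5) = -9 + 3*(-10) = -9 - 30 = -39)
s(I) = -7 + I (s(I) = I - 7 = -7 + I)
H = -28910 (H = 3 - 28913 = -28910)
J(Y) = -46 + 2*Y² (J(Y) = (Y² + Y*Y) + (-7 - 39) = (Y² + Y²) - 46 = 2*Y² - 46 = -46 + 2*Y²)
H - J(-185) = -28910 - (-46 + 2*(-185)²) = -28910 - (-46 + 2*34225) = -28910 - (-46 + 68450) = -28910 - 1*68404 = -28910 - 68404 = -97314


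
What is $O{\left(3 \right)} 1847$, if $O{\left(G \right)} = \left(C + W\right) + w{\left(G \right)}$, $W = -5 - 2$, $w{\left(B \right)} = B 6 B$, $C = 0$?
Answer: $86809$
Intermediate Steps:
$w{\left(B \right)} = 6 B^{2}$ ($w{\left(B \right)} = 6 B B = 6 B^{2}$)
$W = -7$ ($W = -5 - 2 = -7$)
$O{\left(G \right)} = -7 + 6 G^{2}$ ($O{\left(G \right)} = \left(0 - 7\right) + 6 G^{2} = -7 + 6 G^{2}$)
$O{\left(3 \right)} 1847 = \left(-7 + 6 \cdot 3^{2}\right) 1847 = \left(-7 + 6 \cdot 9\right) 1847 = \left(-7 + 54\right) 1847 = 47 \cdot 1847 = 86809$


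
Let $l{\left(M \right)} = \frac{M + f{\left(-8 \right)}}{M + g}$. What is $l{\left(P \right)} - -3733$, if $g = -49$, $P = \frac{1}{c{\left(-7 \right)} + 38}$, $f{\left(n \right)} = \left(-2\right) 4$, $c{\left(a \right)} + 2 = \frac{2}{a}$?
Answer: $\frac{45705112}{12243} \approx 3733.2$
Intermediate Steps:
$c{\left(a \right)} = -2 + \frac{2}{a}$
$f{\left(n \right)} = -8$
$P = \frac{7}{250}$ ($P = \frac{1}{\left(-2 + \frac{2}{-7}\right) + 38} = \frac{1}{\left(-2 + 2 \left(- \frac{1}{7}\right)\right) + 38} = \frac{1}{\left(-2 - \frac{2}{7}\right) + 38} = \frac{1}{- \frac{16}{7} + 38} = \frac{1}{\frac{250}{7}} = \frac{7}{250} \approx 0.028$)
$l{\left(M \right)} = \frac{-8 + M}{-49 + M}$ ($l{\left(M \right)} = \frac{M - 8}{M - 49} = \frac{-8 + M}{-49 + M}$)
$l{\left(P \right)} - -3733 = \frac{-8 + \frac{7}{250}}{-49 + \frac{7}{250}} - -3733 = \frac{1}{- \frac{12243}{250}} \left(- \frac{1993}{250}\right) + 3733 = \left(- \frac{250}{12243}\right) \left(- \frac{1993}{250}\right) + 3733 = \frac{1993}{12243} + 3733 = \frac{45705112}{12243}$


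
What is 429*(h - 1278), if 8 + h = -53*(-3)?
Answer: -483483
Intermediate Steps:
h = 151 (h = -8 - 53*(-3) = -8 + 159 = 151)
429*(h - 1278) = 429*(151 - 1278) = 429*(-1127) = -483483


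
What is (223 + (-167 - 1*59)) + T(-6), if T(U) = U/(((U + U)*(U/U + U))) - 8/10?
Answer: -39/10 ≈ -3.9000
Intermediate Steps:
T(U) = -4/5 + 1/(2*(1 + U)) (T(U) = U/(((2*U)*(1 + U))) - 8*1/10 = U/((2*U*(1 + U))) - 4/5 = U*(1/(2*U*(1 + U))) - 4/5 = 1/(2*(1 + U)) - 4/5 = -4/5 + 1/(2*(1 + U)))
(223 + (-167 - 1*59)) + T(-6) = (223 + (-167 - 1*59)) + (-3 - 8*(-6))/(10*(1 - 6)) = (223 + (-167 - 59)) + (1/10)*(-3 + 48)/(-5) = (223 - 226) + (1/10)*(-1/5)*45 = -3 - 9/10 = -39/10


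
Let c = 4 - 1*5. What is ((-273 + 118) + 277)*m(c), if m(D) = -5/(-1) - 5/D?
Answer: 1220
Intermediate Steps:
c = -1 (c = 4 - 5 = -1)
m(D) = 5 - 5/D (m(D) = -5*(-1) - 5/D = 5 - 5/D)
((-273 + 118) + 277)*m(c) = ((-273 + 118) + 277)*(5 - 5/(-1)) = (-155 + 277)*(5 - 5*(-1)) = 122*(5 + 5) = 122*10 = 1220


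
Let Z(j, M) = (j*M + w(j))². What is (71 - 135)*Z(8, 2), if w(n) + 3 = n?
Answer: -28224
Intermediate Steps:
w(n) = -3 + n
Z(j, M) = (-3 + j + M*j)² (Z(j, M) = (j*M + (-3 + j))² = (M*j + (-3 + j))² = (-3 + j + M*j)²)
(71 - 135)*Z(8, 2) = (71 - 135)*(-3 + 8 + 2*8)² = -64*(-3 + 8 + 16)² = -64*21² = -64*441 = -28224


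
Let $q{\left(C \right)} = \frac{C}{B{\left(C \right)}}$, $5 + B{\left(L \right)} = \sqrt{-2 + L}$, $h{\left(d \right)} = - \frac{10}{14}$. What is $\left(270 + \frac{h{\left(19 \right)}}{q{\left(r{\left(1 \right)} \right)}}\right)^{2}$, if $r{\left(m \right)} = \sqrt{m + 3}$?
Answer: $\frac{14478025}{196} \approx 73868.0$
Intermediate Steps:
$h{\left(d \right)} = - \frac{5}{7}$ ($h{\left(d \right)} = \left(-10\right) \frac{1}{14} = - \frac{5}{7}$)
$B{\left(L \right)} = -5 + \sqrt{-2 + L}$
$r{\left(m \right)} = \sqrt{3 + m}$
$q{\left(C \right)} = \frac{C}{-5 + \sqrt{-2 + C}}$
$\left(270 + \frac{h{\left(19 \right)}}{q{\left(r{\left(1 \right)} \right)}}\right)^{2} = \left(270 - \frac{5}{7 \frac{\sqrt{3 + 1}}{-5 + \sqrt{-2 + \sqrt{3 + 1}}}}\right)^{2} = \left(270 - \frac{5}{7 \frac{\sqrt{4}}{-5 + \sqrt{-2 + \sqrt{4}}}}\right)^{2} = \left(270 - \frac{5}{7 \frac{2}{-5 + \sqrt{-2 + 2}}}\right)^{2} = \left(270 - \frac{5}{7 \frac{2}{-5 + \sqrt{0}}}\right)^{2} = \left(270 - \frac{5}{7 \frac{2}{-5 + 0}}\right)^{2} = \left(270 - \frac{5}{7 \frac{2}{-5}}\right)^{2} = \left(270 - \frac{5}{7 \cdot 2 \left(- \frac{1}{5}\right)}\right)^{2} = \left(270 - \frac{5}{7 \left(- \frac{2}{5}\right)}\right)^{2} = \left(270 - - \frac{25}{14}\right)^{2} = \left(270 + \frac{25}{14}\right)^{2} = \left(\frac{3805}{14}\right)^{2} = \frac{14478025}{196}$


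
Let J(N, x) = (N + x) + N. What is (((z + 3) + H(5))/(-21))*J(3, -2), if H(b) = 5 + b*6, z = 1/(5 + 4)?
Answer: -196/27 ≈ -7.2593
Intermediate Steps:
J(N, x) = x + 2*N
z = ⅑ (z = 1/9 = ⅑ ≈ 0.11111)
H(b) = 5 + 6*b
(((z + 3) + H(5))/(-21))*J(3, -2) = (((⅑ + 3) + (5 + 6*5))/(-21))*(-2 + 2*3) = (-(28/9 + (5 + 30))/21)*(-2 + 6) = -(28/9 + 35)/21*4 = -1/21*343/9*4 = -49/27*4 = -196/27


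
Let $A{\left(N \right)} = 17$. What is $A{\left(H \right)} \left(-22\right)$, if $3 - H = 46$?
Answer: $-374$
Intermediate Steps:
$H = -43$ ($H = 3 - 46 = -43$)
$A{\left(H \right)} \left(-22\right) = 17 \left(-22\right) = -374$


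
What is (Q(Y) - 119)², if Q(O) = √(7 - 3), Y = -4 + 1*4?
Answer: 13689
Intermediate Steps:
Y = 0 (Y = -4 + 4 = 0)
Q(O) = 2 (Q(O) = √4 = 2)
(Q(Y) - 119)² = (2 - 119)² = (-117)² = 13689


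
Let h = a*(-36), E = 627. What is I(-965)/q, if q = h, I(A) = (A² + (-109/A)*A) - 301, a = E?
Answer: -930815/22572 ≈ -41.238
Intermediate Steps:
a = 627
I(A) = -410 + A² (I(A) = (A² - 109) - 301 = (-109 + A²) - 301 = -410 + A²)
h = -22572 (h = 627*(-36) = -22572)
q = -22572
I(-965)/q = (-410 + (-965)²)/(-22572) = (-410 + 931225)*(-1/22572) = 930815*(-1/22572) = -930815/22572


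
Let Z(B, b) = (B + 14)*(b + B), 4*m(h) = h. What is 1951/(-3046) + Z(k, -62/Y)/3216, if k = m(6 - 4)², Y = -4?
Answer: -14908745/26122496 ≈ -0.57072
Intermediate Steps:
m(h) = h/4
k = ¼ (k = ((6 - 4)/4)² = ((¼)*2)² = (½)² = ¼ ≈ 0.25000)
Z(B, b) = (14 + B)*(B + b)
1951/(-3046) + Z(k, -62/Y)/3216 = 1951/(-3046) + ((¼)² + 14*(¼) + 14*(-62/(-4)) + (-62/(-4))/4)/3216 = 1951*(-1/3046) + (1/16 + 7/2 + 14*(-62*(-¼)) + (-62*(-¼))/4)*(1/3216) = -1951/3046 + (1/16 + 7/2 + 14*(31/2) + (¼)*(31/2))*(1/3216) = -1951/3046 + (1/16 + 7/2 + 217 + 31/8)*(1/3216) = -1951/3046 + (3591/16)*(1/3216) = -1951/3046 + 1197/17152 = -14908745/26122496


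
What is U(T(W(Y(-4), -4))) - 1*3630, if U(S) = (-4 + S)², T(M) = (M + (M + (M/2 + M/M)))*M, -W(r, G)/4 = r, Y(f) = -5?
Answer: 1028626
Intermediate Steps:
W(r, G) = -4*r
T(M) = M*(1 + 5*M/2) (T(M) = (M + (M + (M*(½) + 1)))*M = (M + (M + (M/2 + 1)))*M = (M + (M + (1 + M/2)))*M = (M + (1 + 3*M/2))*M = (1 + 5*M/2)*M = M*(1 + 5*M/2))
U(T(W(Y(-4), -4))) - 1*3630 = (-4 + (-4*(-5))*(2 + 5*(-4*(-5)))/2)² - 1*3630 = (-4 + (½)*20*(2 + 5*20))² - 3630 = (-4 + (½)*20*(2 + 100))² - 3630 = (-4 + (½)*20*102)² - 3630 = (-4 + 1020)² - 3630 = 1016² - 3630 = 1032256 - 3630 = 1028626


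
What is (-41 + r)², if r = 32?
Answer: 81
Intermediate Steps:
(-41 + r)² = (-41 + 32)² = (-9)² = 81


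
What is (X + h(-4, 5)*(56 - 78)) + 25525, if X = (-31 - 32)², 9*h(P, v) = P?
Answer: 265534/9 ≈ 29504.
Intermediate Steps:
h(P, v) = P/9
X = 3969 (X = (-63)² = 3969)
(X + h(-4, 5)*(56 - 78)) + 25525 = (3969 + ((⅑)*(-4))*(56 - 78)) + 25525 = (3969 - 4/9*(-22)) + 25525 = (3969 + 88/9) + 25525 = 35809/9 + 25525 = 265534/9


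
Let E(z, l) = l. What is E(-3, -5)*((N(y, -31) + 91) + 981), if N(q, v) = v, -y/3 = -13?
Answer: -5205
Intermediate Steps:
y = 39 (y = -3*(-13) = 39)
E(-3, -5)*((N(y, -31) + 91) + 981) = -5*((-31 + 91) + 981) = -5*(60 + 981) = -5*1041 = -5205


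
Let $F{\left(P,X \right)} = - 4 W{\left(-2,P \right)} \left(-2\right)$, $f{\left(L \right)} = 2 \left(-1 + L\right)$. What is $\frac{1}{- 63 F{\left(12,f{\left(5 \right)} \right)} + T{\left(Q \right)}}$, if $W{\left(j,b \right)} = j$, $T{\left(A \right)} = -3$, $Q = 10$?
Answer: $\frac{1}{1005} \approx 0.00099503$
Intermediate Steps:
$f{\left(L \right)} = -2 + 2 L$
$F{\left(P,X \right)} = -16$ ($F{\left(P,X \right)} = \left(-4\right) \left(-2\right) \left(-2\right) = 8 \left(-2\right) = -16$)
$\frac{1}{- 63 F{\left(12,f{\left(5 \right)} \right)} + T{\left(Q \right)}} = \frac{1}{\left(-63\right) \left(-16\right) - 3} = \frac{1}{1008 - 3} = \frac{1}{1005}$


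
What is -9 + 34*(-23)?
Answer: -791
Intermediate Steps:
-9 + 34*(-23) = -9 - 782 = -791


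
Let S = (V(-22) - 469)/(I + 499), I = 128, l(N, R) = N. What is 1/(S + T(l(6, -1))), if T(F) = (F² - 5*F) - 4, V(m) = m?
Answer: 627/763 ≈ 0.82176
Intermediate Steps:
T(F) = -4 + F² - 5*F
S = -491/627 (S = (-22 - 469)/(128 + 499) = -491/627 ≈ -0.78309)
1/(S + T(l(6, -1))) = 1/(-491/627 + (-4 + 6² - 5*6)) = 1/(-491/627 + (-4 + 36 - 30)) = 1/(-491/627 + 2) = 1/(763/627) = 627/763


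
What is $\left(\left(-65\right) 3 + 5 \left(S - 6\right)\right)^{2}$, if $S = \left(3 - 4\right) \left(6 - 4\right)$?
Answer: $55225$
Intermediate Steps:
$S = -2$ ($S = \left(-1\right) 2 = -2$)
$\left(\left(-65\right) 3 + 5 \left(S - 6\right)\right)^{2} = \left(\left(-65\right) 3 + 5 \left(-2 - 6\right)\right)^{2} = \left(-195 + 5 \left(-8\right)\right)^{2} = \left(-195 - 40\right)^{2} = \left(-235\right)^{2} = 55225$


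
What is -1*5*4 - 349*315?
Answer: -109955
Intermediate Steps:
-1*5*4 - 349*315 = -5*4 - 109935 = -20 - 109935 = -109955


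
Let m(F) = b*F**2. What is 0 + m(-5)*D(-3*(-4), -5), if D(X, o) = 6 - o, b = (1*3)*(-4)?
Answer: -3300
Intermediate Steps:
b = -12 (b = 3*(-4) = -12)
m(F) = -12*F**2
0 + m(-5)*D(-3*(-4), -5) = 0 + (-12*(-5)**2)*(6 - 1*(-5)) = 0 + (-12*25)*(6 + 5) = 0 - 300*11 = 0 - 3300 = -3300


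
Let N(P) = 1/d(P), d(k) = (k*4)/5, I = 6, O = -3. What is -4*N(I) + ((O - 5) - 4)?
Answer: -77/6 ≈ -12.833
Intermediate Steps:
d(k) = 4*k/5 (d(k) = (4*k)*(⅕) = 4*k/5)
N(P) = 5/(4*P) (N(P) = 1/(4*P/5) = 5/(4*P))
-4*N(I) + ((O - 5) - 4) = -5/6 + ((-3 - 5) - 4) = -5/6 + (-8 - 4) = -4*5/24 - 12 = -⅚ - 12 = -77/6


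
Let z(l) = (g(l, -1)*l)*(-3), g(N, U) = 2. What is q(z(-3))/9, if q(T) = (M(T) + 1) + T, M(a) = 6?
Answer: 25/9 ≈ 2.7778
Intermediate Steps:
z(l) = -6*l (z(l) = (2*l)*(-3) = -6*l)
q(T) = 7 + T (q(T) = (6 + 1) + T = 7 + T)
q(z(-3))/9 = (7 - 6*(-3))/9 = (7 + 18)*(⅑) = 25*(⅑) = 25/9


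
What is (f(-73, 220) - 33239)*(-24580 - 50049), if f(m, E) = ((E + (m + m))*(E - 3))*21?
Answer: -22685648791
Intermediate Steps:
f(m, E) = 21*(-3 + E)*(E + 2*m) (f(m, E) = ((E + 2*m)*(-3 + E))*21 = ((-3 + E)*(E + 2*m))*21 = 21*(-3 + E)*(E + 2*m))
(f(-73, 220) - 33239)*(-24580 - 50049) = ((-126*(-73) - 63*220 + 21*220² + 42*220*(-73)) - 33239)*(-24580 - 50049) = ((9198 - 13860 + 21*48400 - 674520) - 33239)*(-74629) = ((9198 - 13860 + 1016400 - 674520) - 33239)*(-74629) = (337218 - 33239)*(-74629) = 303979*(-74629) = -22685648791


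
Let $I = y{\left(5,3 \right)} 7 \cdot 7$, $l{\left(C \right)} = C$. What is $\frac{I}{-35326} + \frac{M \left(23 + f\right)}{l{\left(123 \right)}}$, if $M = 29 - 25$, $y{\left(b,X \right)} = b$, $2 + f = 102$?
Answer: $\frac{141059}{35326} \approx 3.9931$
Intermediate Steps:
$f = 100$ ($f = -2 + 102 = 100$)
$M = 4$ ($M = 29 - 25 = 4$)
$I = 245$ ($I = 5 \cdot 7 \cdot 7 = 35 \cdot 7 = 245$)
$\frac{I}{-35326} + \frac{M \left(23 + f\right)}{l{\left(123 \right)}} = \frac{245}{-35326} + \frac{4 \left(23 + 100\right)}{123} = 245 \left(- \frac{1}{35326}\right) + 4 \cdot 123 \cdot \frac{1}{123} = - \frac{245}{35326} + 492 \cdot \frac{1}{123} = - \frac{245}{35326} + 4 = \frac{141059}{35326}$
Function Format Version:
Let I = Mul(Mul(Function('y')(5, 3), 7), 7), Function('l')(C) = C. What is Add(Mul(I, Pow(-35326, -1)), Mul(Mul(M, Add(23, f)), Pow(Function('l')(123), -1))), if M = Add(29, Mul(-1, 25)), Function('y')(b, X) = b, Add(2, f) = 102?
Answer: Rational(141059, 35326) ≈ 3.9931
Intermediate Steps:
f = 100 (f = Add(-2, 102) = 100)
M = 4 (M = Add(29, -25) = 4)
I = 245 (I = Mul(Mul(5, 7), 7) = Mul(35, 7) = 245)
Add(Mul(I, Pow(-35326, -1)), Mul(Mul(M, Add(23, f)), Pow(Function('l')(123), -1))) = Add(Mul(245, Pow(-35326, -1)), Mul(Mul(4, Add(23, 100)), Pow(123, -1))) = Add(Mul(245, Rational(-1, 35326)), Mul(Mul(4, 123), Rational(1, 123))) = Add(Rational(-245, 35326), Mul(492, Rational(1, 123))) = Add(Rational(-245, 35326), 4) = Rational(141059, 35326)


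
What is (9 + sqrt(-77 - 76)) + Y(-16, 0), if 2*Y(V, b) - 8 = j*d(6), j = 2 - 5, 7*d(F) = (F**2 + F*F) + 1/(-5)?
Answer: -167/70 + 3*I*sqrt(17) ≈ -2.3857 + 12.369*I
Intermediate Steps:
d(F) = -1/35 + 2*F**2/7 (d(F) = ((F**2 + F*F) + 1/(-5))/7 = ((F**2 + F**2) - 1/5)/7 = (2*F**2 - 1/5)/7 = (-1/5 + 2*F**2)/7 = -1/35 + 2*F**2/7)
j = -3
Y(V, b) = -797/70 (Y(V, b) = 4 + (-3*(-1/35 + (2/7)*6**2))/2 = 4 + (-3*(-1/35 + (2/7)*36))/2 = 4 + (-3*(-1/35 + 72/7))/2 = 4 + (-3*359/35)/2 = 4 + (1/2)*(-1077/35) = 4 - 1077/70 = -797/70)
(9 + sqrt(-77 - 76)) + Y(-16, 0) = (9 + sqrt(-77 - 76)) - 797/70 = (9 + sqrt(-153)) - 797/70 = (9 + 3*I*sqrt(17)) - 797/70 = -167/70 + 3*I*sqrt(17)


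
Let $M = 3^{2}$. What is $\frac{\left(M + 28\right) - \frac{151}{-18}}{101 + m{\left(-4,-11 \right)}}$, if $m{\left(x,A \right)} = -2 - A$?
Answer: $\frac{817}{1980} \approx 0.41263$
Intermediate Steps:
$M = 9$
$\frac{\left(M + 28\right) - \frac{151}{-18}}{101 + m{\left(-4,-11 \right)}} = \frac{\left(9 + 28\right) - \frac{151}{-18}}{101 - -9} = \frac{37 - - \frac{151}{18}}{101 + \left(-2 + 11\right)} = \frac{37 + \frac{151}{18}}{101 + 9} = \frac{817}{18 \cdot 110} = \frac{817}{18} \cdot \frac{1}{110} = \frac{817}{1980}$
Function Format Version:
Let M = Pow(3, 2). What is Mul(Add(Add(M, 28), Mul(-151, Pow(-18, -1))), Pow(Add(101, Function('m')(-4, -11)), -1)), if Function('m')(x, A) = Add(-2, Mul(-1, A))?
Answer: Rational(817, 1980) ≈ 0.41263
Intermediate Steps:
M = 9
Mul(Add(Add(M, 28), Mul(-151, Pow(-18, -1))), Pow(Add(101, Function('m')(-4, -11)), -1)) = Mul(Add(Add(9, 28), Mul(-151, Pow(-18, -1))), Pow(Add(101, Add(-2, Mul(-1, -11))), -1)) = Mul(Add(37, Mul(-151, Rational(-1, 18))), Pow(Add(101, Add(-2, 11)), -1)) = Mul(Add(37, Rational(151, 18)), Pow(Add(101, 9), -1)) = Mul(Rational(817, 18), Pow(110, -1)) = Mul(Rational(817, 18), Rational(1, 110)) = Rational(817, 1980)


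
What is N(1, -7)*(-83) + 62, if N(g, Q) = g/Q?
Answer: 517/7 ≈ 73.857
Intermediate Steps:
N(1, -7)*(-83) + 62 = (1/(-7))*(-83) + 62 = (1*(-⅐))*(-83) + 62 = -⅐*(-83) + 62 = 83/7 + 62 = 517/7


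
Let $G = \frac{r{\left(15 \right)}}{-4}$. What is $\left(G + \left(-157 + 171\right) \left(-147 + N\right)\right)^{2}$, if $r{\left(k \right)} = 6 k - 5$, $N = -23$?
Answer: $\frac{92256025}{16} \approx 5.766 \cdot 10^{6}$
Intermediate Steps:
$r{\left(k \right)} = -5 + 6 k$
$G = - \frac{85}{4}$ ($G = \frac{-5 + 6 \cdot 15}{-4} = \left(-5 + 90\right) \left(- \frac{1}{4}\right) = 85 \left(- \frac{1}{4}\right) = - \frac{85}{4} \approx -21.25$)
$\left(G + \left(-157 + 171\right) \left(-147 + N\right)\right)^{2} = \left(- \frac{85}{4} + \left(-157 + 171\right) \left(-147 - 23\right)\right)^{2} = \left(- \frac{85}{4} + 14 \left(-170\right)\right)^{2} = \left(- \frac{85}{4} - 2380\right)^{2} = \left(- \frac{9605}{4}\right)^{2} = \frac{92256025}{16}$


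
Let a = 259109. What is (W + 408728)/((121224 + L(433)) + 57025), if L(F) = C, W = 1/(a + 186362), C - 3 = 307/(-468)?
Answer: 6554752952004/2858608960943 ≈ 2.2930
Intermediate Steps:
C = 1097/468 (C = 3 + 307/(-468) = 3 + 307*(-1/468) = 3 - 307/468 = 1097/468 ≈ 2.3440)
W = 1/445471 (W = 1/(259109 + 186362) = 1/445471 ≈ 2.2448e-6)
L(F) = 1097/468
(W + 408728)/((121224 + L(433)) + 57025) = (1/445471 + 408728)/((121224 + 1097/468) + 57025) = 182076470889/(445471*(56733929/468 + 57025)) = 182076470889/(445471*(83421629/468)) = (182076470889/445471)*(468/83421629) = 6554752952004/2858608960943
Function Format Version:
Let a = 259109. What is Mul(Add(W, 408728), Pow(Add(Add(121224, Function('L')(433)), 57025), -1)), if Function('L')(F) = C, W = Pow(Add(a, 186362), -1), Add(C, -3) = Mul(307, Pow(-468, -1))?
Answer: Rational(6554752952004, 2858608960943) ≈ 2.2930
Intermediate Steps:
C = Rational(1097, 468) (C = Add(3, Mul(307, Pow(-468, -1))) = Add(3, Mul(307, Rational(-1, 468))) = Add(3, Rational(-307, 468)) = Rational(1097, 468) ≈ 2.3440)
W = Rational(1, 445471) (W = Pow(Add(259109, 186362), -1) = Pow(445471, -1) = Rational(1, 445471) ≈ 2.2448e-6)
Function('L')(F) = Rational(1097, 468)
Mul(Add(W, 408728), Pow(Add(Add(121224, Function('L')(433)), 57025), -1)) = Mul(Add(Rational(1, 445471), 408728), Pow(Add(Add(121224, Rational(1097, 468)), 57025), -1)) = Mul(Rational(182076470889, 445471), Pow(Add(Rational(56733929, 468), 57025), -1)) = Mul(Rational(182076470889, 445471), Pow(Rational(83421629, 468), -1)) = Mul(Rational(182076470889, 445471), Rational(468, 83421629)) = Rational(6554752952004, 2858608960943)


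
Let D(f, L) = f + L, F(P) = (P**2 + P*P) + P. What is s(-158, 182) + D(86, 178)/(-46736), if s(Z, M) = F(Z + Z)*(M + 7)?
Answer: 220160700615/5842 ≈ 3.7686e+7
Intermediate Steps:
F(P) = P + 2*P**2 (F(P) = (P**2 + P**2) + P = 2*P**2 + P = P + 2*P**2)
D(f, L) = L + f
s(Z, M) = 2*Z*(1 + 4*Z)*(7 + M) (s(Z, M) = ((Z + Z)*(1 + 2*(Z + Z)))*(M + 7) = ((2*Z)*(1 + 2*(2*Z)))*(7 + M) = ((2*Z)*(1 + 4*Z))*(7 + M) = (2*Z*(1 + 4*Z))*(7 + M) = 2*Z*(1 + 4*Z)*(7 + M))
s(-158, 182) + D(86, 178)/(-46736) = 2*(-158)*(1 + 4*(-158))*(7 + 182) + (178 + 86)/(-46736) = 2*(-158)*(1 - 632)*189 + 264*(-1/46736) = 2*(-158)*(-631)*189 - 33/5842 = 37685844 - 33/5842 = 220160700615/5842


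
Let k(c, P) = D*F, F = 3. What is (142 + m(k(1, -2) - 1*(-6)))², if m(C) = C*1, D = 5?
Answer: 26569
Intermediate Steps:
k(c, P) = 15 (k(c, P) = 5*3 = 15)
m(C) = C
(142 + m(k(1, -2) - 1*(-6)))² = (142 + (15 - 1*(-6)))² = (142 + (15 + 6))² = (142 + 21)² = 163² = 26569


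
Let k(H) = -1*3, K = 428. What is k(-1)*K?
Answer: -1284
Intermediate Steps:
k(H) = -3
k(-1)*K = -3*428 = -1284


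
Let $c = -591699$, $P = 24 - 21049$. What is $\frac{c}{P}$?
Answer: $\frac{591699}{21025} \approx 28.143$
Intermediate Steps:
$P = -21025$ ($P = 24 - 21049 = -21025$)
$\frac{c}{P} = - \frac{591699}{-21025} = \left(-591699\right) \left(- \frac{1}{21025}\right) = \frac{591699}{21025}$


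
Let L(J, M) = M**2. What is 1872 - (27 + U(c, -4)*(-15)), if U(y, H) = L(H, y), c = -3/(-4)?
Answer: 29655/16 ≈ 1853.4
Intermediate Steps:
c = 3/4 (c = -3*(-1/4) = 3/4 ≈ 0.75000)
U(y, H) = y**2
1872 - (27 + U(c, -4)*(-15)) = 1872 - (27 + (3/4)**2*(-15)) = 1872 - (27 + (9/16)*(-15)) = 1872 - (27 - 135/16) = 1872 - 1*297/16 = 1872 - 297/16 = 29655/16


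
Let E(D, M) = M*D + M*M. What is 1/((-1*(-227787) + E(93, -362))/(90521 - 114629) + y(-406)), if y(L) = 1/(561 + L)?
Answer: -3736740/50376467 ≈ -0.074176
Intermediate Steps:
E(D, M) = M² + D*M (E(D, M) = D*M + M² = M² + D*M)
1/((-1*(-227787) + E(93, -362))/(90521 - 114629) + y(-406)) = 1/((-1*(-227787) - 362*(93 - 362))/(90521 - 114629) + 1/(561 - 406)) = 1/((227787 - 362*(-269))/(-24108) + 1/155) = 1/((227787 + 97378)*(-1/24108) + 1/155) = 1/(325165*(-1/24108) + 1/155) = 1/(-325165/24108 + 1/155) = 1/(-50376467/3736740) = -3736740/50376467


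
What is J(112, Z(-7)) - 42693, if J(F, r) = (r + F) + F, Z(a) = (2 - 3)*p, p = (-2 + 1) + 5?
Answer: -42473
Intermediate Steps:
p = 4 (p = -1 + 5 = 4)
Z(a) = -4 (Z(a) = (2 - 3)*4 = -1*4 = -4)
J(F, r) = r + 2*F (J(F, r) = (F + r) + F = r + 2*F)
J(112, Z(-7)) - 42693 = (-4 + 2*112) - 42693 = (-4 + 224) - 42693 = 220 - 42693 = -42473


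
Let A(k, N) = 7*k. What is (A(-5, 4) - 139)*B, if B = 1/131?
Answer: -174/131 ≈ -1.3282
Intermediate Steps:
B = 1/131 ≈ 0.0076336
(A(-5, 4) - 139)*B = (7*(-5) - 139)*(1/131) = (-35 - 139)*(1/131) = -174*1/131 = -174/131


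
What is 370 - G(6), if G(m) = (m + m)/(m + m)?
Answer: 369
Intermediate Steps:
G(m) = 1 (G(m) = (2*m)/((2*m)) = (2*m)*(1/(2*m)) = 1)
370 - G(6) = 370 - 1*1 = 370 - 1 = 369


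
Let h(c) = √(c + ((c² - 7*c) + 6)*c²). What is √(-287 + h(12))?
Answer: √(-287 + 2*√2379) ≈ 13.764*I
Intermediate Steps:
h(c) = √(c + c²*(6 + c² - 7*c)) (h(c) = √(c + (6 + c² - 7*c)*c²) = √(c + c²*(6 + c² - 7*c)))
√(-287 + h(12)) = √(-287 + √(12*(1 + 12³ - 7*12² + 6*12))) = √(-287 + √(12*(1 + 1728 - 7*144 + 72))) = √(-287 + √(12*(1 + 1728 - 1008 + 72))) = √(-287 + √(12*793)) = √(-287 + √9516) = √(-287 + 2*√2379)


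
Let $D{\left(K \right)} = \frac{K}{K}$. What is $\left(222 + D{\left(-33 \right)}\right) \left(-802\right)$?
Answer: $-178846$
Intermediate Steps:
$D{\left(K \right)} = 1$
$\left(222 + D{\left(-33 \right)}\right) \left(-802\right) = \left(222 + 1\right) \left(-802\right) = 223 \left(-802\right) = -178846$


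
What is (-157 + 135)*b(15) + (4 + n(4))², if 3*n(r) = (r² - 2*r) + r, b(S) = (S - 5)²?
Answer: -2136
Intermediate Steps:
b(S) = (-5 + S)²
n(r) = -r/3 + r²/3 (n(r) = ((r² - 2*r) + r)/3 = (r² - r)/3 = -r/3 + r²/3)
(-157 + 135)*b(15) + (4 + n(4))² = (-157 + 135)*(-5 + 15)² + (4 + (⅓)*4*(-1 + 4))² = -22*10² + (4 + (⅓)*4*3)² = -22*100 + (4 + 4)² = -2200 + 8² = -2200 + 64 = -2136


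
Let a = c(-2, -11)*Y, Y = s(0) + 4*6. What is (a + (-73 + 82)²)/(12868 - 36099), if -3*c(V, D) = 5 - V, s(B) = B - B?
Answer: -25/23231 ≈ -0.0010761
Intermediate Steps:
s(B) = 0
Y = 24 (Y = 0 + 4*6 = 0 + 24 = 24)
c(V, D) = -5/3 + V/3 (c(V, D) = -(5 - V)/3 = -5/3 + V/3)
a = -56 (a = (-5/3 + (⅓)*(-2))*24 = (-5/3 - ⅔)*24 = -7/3*24 = -56)
(a + (-73 + 82)²)/(12868 - 36099) = (-56 + (-73 + 82)²)/(12868 - 36099) = (-56 + 9²)/(-23231) = (-56 + 81)*(-1/23231) = 25*(-1/23231) = -25/23231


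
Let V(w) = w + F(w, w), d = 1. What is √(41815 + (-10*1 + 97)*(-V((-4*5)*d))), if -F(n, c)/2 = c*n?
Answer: √113155 ≈ 336.39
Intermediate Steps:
F(n, c) = -2*c*n
V(w) = w - 2*w² (V(w) = w - 2*w*w = w - 2*w²)
√(41815 + (-10*1 + 97)*(-V((-4*5)*d))) = √(41815 + (-10*1 + 97)*(--4*5*1*(1 - 2*(-4*5)))) = √(41815 + (-10 + 97)*(-(-20*1)*(1 - (-40)))) = √(41815 + 87*(-(-20)*(1 - 2*(-20)))) = √(41815 + 87*(-(-20)*(1 + 40))) = √(41815 + 87*(-(-20)*41)) = √(41815 + 87*(-1*(-820))) = √(41815 + 87*820) = √(41815 + 71340) = √113155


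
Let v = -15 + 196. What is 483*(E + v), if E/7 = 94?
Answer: 405237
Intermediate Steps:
E = 658 (E = 7*94 = 658)
v = 181
483*(E + v) = 483*(658 + 181) = 483*839 = 405237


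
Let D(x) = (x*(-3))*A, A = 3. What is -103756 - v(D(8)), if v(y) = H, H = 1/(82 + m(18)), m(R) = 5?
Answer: -9026773/87 ≈ -1.0376e+5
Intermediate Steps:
D(x) = -9*x (D(x) = (x*(-3))*3 = -3*x*3 = -9*x)
H = 1/87 (H = 1/(82 + 5) = 1/87 ≈ 0.011494)
v(y) = 1/87
-103756 - v(D(8)) = -103756 - 1*1/87 = -103756 - 1/87 = -9026773/87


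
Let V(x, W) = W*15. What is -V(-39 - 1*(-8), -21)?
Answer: 315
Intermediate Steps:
V(x, W) = 15*W
-V(-39 - 1*(-8), -21) = -15*(-21) = -1*(-315) = 315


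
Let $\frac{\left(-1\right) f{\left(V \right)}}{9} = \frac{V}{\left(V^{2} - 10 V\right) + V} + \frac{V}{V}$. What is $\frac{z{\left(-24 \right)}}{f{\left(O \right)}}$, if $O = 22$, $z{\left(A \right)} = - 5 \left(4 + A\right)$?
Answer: $- \frac{650}{63} \approx -10.317$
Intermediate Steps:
$z{\left(A \right)} = -20 - 5 A$
$f{\left(V \right)} = -9 - \frac{9 V}{V^{2} - 9 V}$ ($f{\left(V \right)} = - 9 \left(\frac{V}{\left(V^{2} - 10 V\right) + V} + \frac{V}{V}\right) = - 9 \left(\frac{V}{V^{2} - 9 V} + 1\right) = - 9 \left(1 + \frac{V}{V^{2} - 9 V}\right) = -9 - \frac{9 V}{V^{2} - 9 V}$)
$\frac{z{\left(-24 \right)}}{f{\left(O \right)}} = \frac{-20 - -120}{9 \frac{1}{-9 + 22} \left(8 - 22\right)} = \frac{-20 + 120}{9 \cdot \frac{1}{13} \left(8 - 22\right)} = \frac{100}{9 \cdot \frac{1}{13} \left(-14\right)} = \frac{100}{- \frac{126}{13}} = 100 \left(- \frac{13}{126}\right) = - \frac{650}{63}$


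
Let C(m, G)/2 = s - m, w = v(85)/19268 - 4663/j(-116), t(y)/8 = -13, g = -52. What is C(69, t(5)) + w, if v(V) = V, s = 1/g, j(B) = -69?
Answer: -1217690257/17283396 ≈ -70.454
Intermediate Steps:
t(y) = -104 (t(y) = 8*(-13) = -104)
s = -1/52 (s = 1/(-52) = -1/52 ≈ -0.019231)
w = 89852549/1329492 (w = 85/19268 - 4663/(-69) = 85*(1/19268) - 4663*(-1/69) = 85/19268 + 4663/69 = 89852549/1329492 ≈ 67.584)
C(m, G) = -1/26 - 2*m (C(m, G) = 2*(-1/52 - m) = -1/26 - 2*m)
C(69, t(5)) + w = (-1/26 - 2*69) + 89852549/1329492 = (-1/26 - 138) + 89852549/1329492 = -3589/26 + 89852549/1329492 = -1217690257/17283396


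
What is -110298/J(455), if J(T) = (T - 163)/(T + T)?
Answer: -25092795/73 ≈ -3.4374e+5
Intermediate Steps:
J(T) = (-163 + T)/(2*T) (J(T) = (-163 + T)/((2*T)) = (-163 + T)*(1/(2*T)) = (-163 + T)/(2*T))
-110298/J(455) = -110298*910/(-163 + 455) = -110298/((½)*(1/455)*292) = -110298/146/455 = -110298*455/146 = -25092795/73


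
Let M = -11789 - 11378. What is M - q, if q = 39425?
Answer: -62592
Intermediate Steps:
M = -23167
M - q = -23167 - 1*39425 = -23167 - 39425 = -62592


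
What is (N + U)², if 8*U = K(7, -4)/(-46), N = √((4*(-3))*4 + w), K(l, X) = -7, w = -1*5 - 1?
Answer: -7312847/135424 + 21*I*√6/184 ≈ -54.0 + 0.27956*I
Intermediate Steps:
w = -6 (w = -5 - 1 = -6)
N = 3*I*√6 (N = √((4*(-3))*4 - 6) = √(-12*4 - 6) = √(-48 - 6) = √(-54) = 3*I*√6 ≈ 7.3485*I)
U = 7/368 (U = (-7/(-46))/8 = (-7*(-1/46))/8 = (⅛)*(7/46) = 7/368 ≈ 0.019022)
(N + U)² = (3*I*√6 + 7/368)² = (7/368 + 3*I*√6)²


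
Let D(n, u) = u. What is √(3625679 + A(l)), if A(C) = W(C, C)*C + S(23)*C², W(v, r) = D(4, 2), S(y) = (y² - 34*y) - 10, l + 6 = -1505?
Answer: I*√596838166 ≈ 24430.0*I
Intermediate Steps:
l = -1511 (l = -6 - 1505 = -1511)
S(y) = -10 + y² - 34*y
W(v, r) = 2
A(C) = -263*C² + 2*C (A(C) = 2*C + (-10 + 23² - 34*23)*C² = 2*C + (-10 + 529 - 782)*C² = 2*C - 263*C² = -263*C² + 2*C)
√(3625679 + A(l)) = √(3625679 - 1511*(2 - 263*(-1511))) = √(3625679 - 1511*(2 + 397393)) = √(3625679 - 1511*397395) = √(3625679 - 600463845) = √(-596838166) = I*√596838166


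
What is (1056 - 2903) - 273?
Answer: -2120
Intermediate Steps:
(1056 - 2903) - 273 = -1847 - 273 = -2120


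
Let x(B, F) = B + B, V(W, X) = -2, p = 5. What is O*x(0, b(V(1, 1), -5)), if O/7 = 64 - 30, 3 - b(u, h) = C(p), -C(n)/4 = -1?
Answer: 0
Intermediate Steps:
C(n) = 4 (C(n) = -4*(-1) = 4)
b(u, h) = -1 (b(u, h) = 3 - 1*4 = 3 - 4 = -1)
O = 238 (O = 7*(64 - 30) = 7*34 = 238)
x(B, F) = 2*B
O*x(0, b(V(1, 1), -5)) = 238*(2*0) = 238*0 = 0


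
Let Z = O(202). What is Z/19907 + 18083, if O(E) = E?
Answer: 359978483/19907 ≈ 18083.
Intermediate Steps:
Z = 202
Z/19907 + 18083 = 202/19907 + 18083 = 359978483/19907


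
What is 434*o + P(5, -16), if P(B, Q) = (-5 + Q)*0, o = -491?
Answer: -213094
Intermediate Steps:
P(B, Q) = 0
434*o + P(5, -16) = 434*(-491) + 0 = -213094 + 0 = -213094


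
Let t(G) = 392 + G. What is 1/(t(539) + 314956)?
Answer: 1/315887 ≈ 3.1657e-6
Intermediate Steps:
1/(t(539) + 314956) = 1/((392 + 539) + 314956) = 1/(931 + 314956) = 1/315887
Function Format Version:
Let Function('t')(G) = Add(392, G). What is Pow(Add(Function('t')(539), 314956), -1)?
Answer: Rational(1, 315887) ≈ 3.1657e-6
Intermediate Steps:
Pow(Add(Function('t')(539), 314956), -1) = Pow(Add(Add(392, 539), 314956), -1) = Pow(Add(931, 314956), -1) = Pow(315887, -1) = Rational(1, 315887)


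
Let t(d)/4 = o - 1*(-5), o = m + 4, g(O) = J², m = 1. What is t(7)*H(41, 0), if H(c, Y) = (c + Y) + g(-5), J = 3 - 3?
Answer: 1640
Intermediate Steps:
J = 0
g(O) = 0 (g(O) = 0² = 0)
o = 5 (o = 1 + 4 = 5)
t(d) = 40 (t(d) = 4*(5 - 1*(-5)) = 4*(5 + 5) = 4*10 = 40)
H(c, Y) = Y + c (H(c, Y) = (c + Y) + 0 = (Y + c) + 0 = Y + c)
t(7)*H(41, 0) = 40*(0 + 41) = 40*41 = 1640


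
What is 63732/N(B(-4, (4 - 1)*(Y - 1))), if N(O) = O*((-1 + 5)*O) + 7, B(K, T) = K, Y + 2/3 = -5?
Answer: 63732/71 ≈ 897.63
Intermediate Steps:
Y = -17/3 (Y = -⅔ - 5 = -17/3 ≈ -5.6667)
N(O) = 7 + 4*O² (N(O) = O*(4*O) + 7 = 4*O² + 7 = 7 + 4*O²)
63732/N(B(-4, (4 - 1)*(Y - 1))) = 63732/(7 + 4*(-4)²) = 63732/(7 + 4*16) = 63732/(7 + 64) = 63732/71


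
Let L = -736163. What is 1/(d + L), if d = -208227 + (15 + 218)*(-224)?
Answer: -1/996582 ≈ -1.0034e-6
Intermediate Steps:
d = -260419 (d = -208227 + 233*(-224) = -208227 - 52192 = -260419)
1/(d + L) = 1/(-260419 - 736163) = 1/(-996582) = -1/996582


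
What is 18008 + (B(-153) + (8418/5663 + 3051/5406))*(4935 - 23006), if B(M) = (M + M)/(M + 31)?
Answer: -2357355431651/36616958 ≈ -64379.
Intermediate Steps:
B(M) = 2*M/(31 + M) (B(M) = (2*M)/(31 + M) = 2*M/(31 + M))
18008 + (B(-153) + (8418/5663 + 3051/5406))*(4935 - 23006) = 18008 + (2*(-153)/(31 - 153) + (8418/5663 + 3051/5406))*(4935 - 23006) = 18008 + (2*(-153)/(-122) + (8418*(1/5663) + 3051*(1/5406)))*(-18071) = 18008 + (2*(-153)*(-1/122) + (8418/5663 + 1017/1802))*(-18071) = 18008 + (153/61 + 20928507/10204726)*(-18071) = 18008 + (2837962005/622488286)*(-18071) = 18008 - 3016753611315/36616958 = -2357355431651/36616958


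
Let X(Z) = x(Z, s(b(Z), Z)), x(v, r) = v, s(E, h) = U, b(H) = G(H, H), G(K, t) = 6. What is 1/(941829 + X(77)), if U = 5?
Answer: 1/941906 ≈ 1.0617e-6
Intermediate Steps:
b(H) = 6
s(E, h) = 5
X(Z) = Z
1/(941829 + X(77)) = 1/(941829 + 77) = 1/941906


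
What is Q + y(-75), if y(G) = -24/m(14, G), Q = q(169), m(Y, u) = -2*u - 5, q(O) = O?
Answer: 24481/145 ≈ 168.83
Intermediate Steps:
m(Y, u) = -5 - 2*u
Q = 169
y(G) = -24/(-5 - 2*G)
Q + y(-75) = 169 + 24/(5 + 2*(-75)) = 169 + 24/(5 - 150) = 169 + 24/(-145) = 169 + 24*(-1/145) = 169 - 24/145 = 24481/145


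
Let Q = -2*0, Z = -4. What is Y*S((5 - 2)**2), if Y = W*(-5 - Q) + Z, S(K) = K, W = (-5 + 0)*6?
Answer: 1314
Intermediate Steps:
Q = 0
W = -30 (W = -5*6 = -30)
Y = 146 (Y = -30*(-5 - 1*0) - 4 = -30*(-5 + 0) - 4 = -30*(-5) - 4 = 150 - 4 = 146)
Y*S((5 - 2)**2) = 146*(5 - 2)**2 = 146*3**2 = 146*9 = 1314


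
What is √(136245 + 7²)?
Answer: √136294 ≈ 369.18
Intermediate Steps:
√(136245 + 7²) = √(136245 + 49) = √136294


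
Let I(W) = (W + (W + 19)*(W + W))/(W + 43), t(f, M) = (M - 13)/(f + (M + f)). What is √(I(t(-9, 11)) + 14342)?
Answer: 4*√4032542766/2121 ≈ 119.76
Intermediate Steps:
t(f, M) = (-13 + M)/(M + 2*f)
I(W) = (W + 2*W*(19 + W))/(43 + W) (I(W) = (W + (19 + W)*(2*W))/(43 + W) = (W + 2*W*(19 + W))/(43 + W))
√(I(t(-9, 11)) + 14342) = √(((-13 + 11)/(11 + 2*(-9)))*(39 + 2*((-13 + 11)/(11 + 2*(-9))))/(43 + (-13 + 11)/(11 + 2*(-9))) + 14342) = √((-2/(11 - 18))*(39 + 2*(-2/(11 - 18)))/(43 - 2/(11 - 18)) + 14342) = √((-2/(-7))*(39 + 2*(-2/(-7)))/(43 - 2/(-7)) + 14342) = √((-⅐*(-2))*(39 + 2*(-⅐*(-2)))/(43 - ⅐*(-2)) + 14342) = √(2*(39 + 2*(2/7))/(7*(43 + 2/7)) + 14342) = √(2*(39 + 4/7)/(7*(303/7)) + 14342) = √((2/7)*(7/303)*(277/7) + 14342) = √(554/2121 + 14342) = √(30419936/2121) = 4*√4032542766/2121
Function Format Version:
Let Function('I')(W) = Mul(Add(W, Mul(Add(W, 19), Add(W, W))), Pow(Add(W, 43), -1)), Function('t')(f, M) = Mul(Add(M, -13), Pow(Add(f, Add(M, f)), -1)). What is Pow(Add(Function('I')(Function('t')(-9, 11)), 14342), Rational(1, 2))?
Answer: Mul(Rational(4, 2121), Pow(4032542766, Rational(1, 2))) ≈ 119.76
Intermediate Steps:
Function('t')(f, M) = Mul(Pow(Add(M, Mul(2, f)), -1), Add(-13, M)) (Function('t')(f, M) = Mul(Add(-13, M), Pow(Add(M, Mul(2, f)), -1)) = Mul(Pow(Add(M, Mul(2, f)), -1), Add(-13, M)))
Function('I')(W) = Mul(Pow(Add(43, W), -1), Add(W, Mul(2, W, Add(19, W)))) (Function('I')(W) = Mul(Add(W, Mul(Add(19, W), Mul(2, W))), Pow(Add(43, W), -1)) = Mul(Add(W, Mul(2, W, Add(19, W))), Pow(Add(43, W), -1)) = Mul(Pow(Add(43, W), -1), Add(W, Mul(2, W, Add(19, W)))))
Pow(Add(Function('I')(Function('t')(-9, 11)), 14342), Rational(1, 2)) = Pow(Add(Mul(Mul(Pow(Add(11, Mul(2, -9)), -1), Add(-13, 11)), Pow(Add(43, Mul(Pow(Add(11, Mul(2, -9)), -1), Add(-13, 11))), -1), Add(39, Mul(2, Mul(Pow(Add(11, Mul(2, -9)), -1), Add(-13, 11))))), 14342), Rational(1, 2)) = Pow(Add(Mul(Mul(Pow(Add(11, -18), -1), -2), Pow(Add(43, Mul(Pow(Add(11, -18), -1), -2)), -1), Add(39, Mul(2, Mul(Pow(Add(11, -18), -1), -2)))), 14342), Rational(1, 2)) = Pow(Add(Mul(Mul(Pow(-7, -1), -2), Pow(Add(43, Mul(Pow(-7, -1), -2)), -1), Add(39, Mul(2, Mul(Pow(-7, -1), -2)))), 14342), Rational(1, 2)) = Pow(Add(Mul(Mul(Rational(-1, 7), -2), Pow(Add(43, Mul(Rational(-1, 7), -2)), -1), Add(39, Mul(2, Mul(Rational(-1, 7), -2)))), 14342), Rational(1, 2)) = Pow(Add(Mul(Rational(2, 7), Pow(Add(43, Rational(2, 7)), -1), Add(39, Mul(2, Rational(2, 7)))), 14342), Rational(1, 2)) = Pow(Add(Mul(Rational(2, 7), Pow(Rational(303, 7), -1), Add(39, Rational(4, 7))), 14342), Rational(1, 2)) = Pow(Add(Mul(Rational(2, 7), Rational(7, 303), Rational(277, 7)), 14342), Rational(1, 2)) = Pow(Add(Rational(554, 2121), 14342), Rational(1, 2)) = Pow(Rational(30419936, 2121), Rational(1, 2)) = Mul(Rational(4, 2121), Pow(4032542766, Rational(1, 2)))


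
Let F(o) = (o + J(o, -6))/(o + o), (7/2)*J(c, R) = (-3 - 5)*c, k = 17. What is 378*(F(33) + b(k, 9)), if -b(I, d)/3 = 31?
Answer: -35397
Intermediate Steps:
J(c, R) = -16*c/7 (J(c, R) = 2*((-3 - 5)*c)/7 = 2*(-8*c)/7 = -16*c/7)
b(I, d) = -93 (b(I, d) = -3*31 = -93)
F(o) = -9/14 (F(o) = (o - 16*o/7)/(o + o) = (-9*o/7)/((2*o)) = (-9*o/7)*(1/(2*o)) = -9/14)
378*(F(33) + b(k, 9)) = 378*(-9/14 - 93) = 378*(-1311/14) = -35397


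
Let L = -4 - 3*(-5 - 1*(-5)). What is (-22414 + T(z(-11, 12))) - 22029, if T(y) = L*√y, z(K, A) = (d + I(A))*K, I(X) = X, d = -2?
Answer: -44443 - 4*I*√110 ≈ -44443.0 - 41.952*I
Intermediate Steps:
z(K, A) = K*(-2 + A) (z(K, A) = (-2 + A)*K = K*(-2 + A))
L = -4 (L = -4 - 3*(-5 + 5) = -4 - 3*0 = -4 + 0 = -4)
T(y) = -4*√y
(-22414 + T(z(-11, 12))) - 22029 = (-22414 - 4*I*√11*√(-2 + 12)) - 22029 = (-22414 - 4*I*√110) - 22029 = -44443 - 4*I*√110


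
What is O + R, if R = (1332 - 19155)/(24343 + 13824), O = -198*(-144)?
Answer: 1088199681/38167 ≈ 28512.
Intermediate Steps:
O = 28512
R = -17823/38167 ≈ -0.46697
O + R = 28512 - 17823/38167 = 1088199681/38167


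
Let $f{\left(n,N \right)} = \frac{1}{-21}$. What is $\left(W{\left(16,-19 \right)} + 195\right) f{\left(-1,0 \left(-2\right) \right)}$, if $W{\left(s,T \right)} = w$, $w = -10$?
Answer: $- \frac{185}{21} \approx -8.8095$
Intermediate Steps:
$W{\left(s,T \right)} = -10$
$f{\left(n,N \right)} = - \frac{1}{21}$
$\left(W{\left(16,-19 \right)} + 195\right) f{\left(-1,0 \left(-2\right) \right)} = \left(-10 + 195\right) \left(- \frac{1}{21}\right) = 185 \left(- \frac{1}{21}\right) = - \frac{185}{21}$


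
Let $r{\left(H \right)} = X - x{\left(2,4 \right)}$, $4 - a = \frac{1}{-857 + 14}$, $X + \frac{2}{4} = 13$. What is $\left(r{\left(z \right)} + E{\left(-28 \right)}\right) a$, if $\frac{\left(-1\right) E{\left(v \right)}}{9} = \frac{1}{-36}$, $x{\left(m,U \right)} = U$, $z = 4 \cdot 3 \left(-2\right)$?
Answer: $\frac{118055}{3372} \approx 35.01$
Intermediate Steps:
$X = \frac{25}{2}$ ($X = - \frac{1}{2} + 13 = \frac{25}{2} \approx 12.5$)
$z = -24$ ($z = 12 \left(-2\right) = -24$)
$E{\left(v \right)} = \frac{1}{4}$ ($E{\left(v \right)} = - \frac{9}{-36} = \left(-9\right) \left(- \frac{1}{36}\right) = \frac{1}{4}$)
$a = \frac{3373}{843}$ ($a = 4 - \frac{1}{-857 + 14} = 4 - \frac{1}{-843} = 4 - - \frac{1}{843} = 4 + \frac{1}{843} = \frac{3373}{843} \approx 4.0012$)
$r{\left(H \right)} = \frac{17}{2}$ ($r{\left(H \right)} = \frac{25}{2} - 4 = \frac{17}{2}$)
$\left(r{\left(z \right)} + E{\left(-28 \right)}\right) a = \left(\frac{17}{2} + \frac{1}{4}\right) \frac{3373}{843} = \frac{35}{4} \cdot \frac{3373}{843} = \frac{118055}{3372}$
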